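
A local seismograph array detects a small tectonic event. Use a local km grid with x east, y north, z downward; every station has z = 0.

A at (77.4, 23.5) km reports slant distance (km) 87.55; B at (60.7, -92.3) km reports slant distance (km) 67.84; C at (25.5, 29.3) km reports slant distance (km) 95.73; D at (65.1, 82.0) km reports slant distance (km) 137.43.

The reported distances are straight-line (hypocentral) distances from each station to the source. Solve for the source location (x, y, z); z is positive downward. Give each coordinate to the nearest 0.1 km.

(57.8, -46.0, 49.5)

Each station gives a sphere (x−x_i)² + (y−y_i)² + z² = d_i² (stations at z=0).
Subtracting the A sphere from B and C: z² cancels, leaving linear equations in x and y:
-33.4 x − 231.6 y = 8723.51
-103.8 x + 11.6 y = -6533.50
Solving: x ≈ 57.802, y ≈ -46.002 km (keep extra digits for the depth step; rounded: 57.8, -46.0).
Then from the A sphere: z² = 87.55² − (x − 77.4)² − (y − 23.5)² with x = 57.802, y = -46.002, so z ≈ 49.501 ≈ 49.5 km.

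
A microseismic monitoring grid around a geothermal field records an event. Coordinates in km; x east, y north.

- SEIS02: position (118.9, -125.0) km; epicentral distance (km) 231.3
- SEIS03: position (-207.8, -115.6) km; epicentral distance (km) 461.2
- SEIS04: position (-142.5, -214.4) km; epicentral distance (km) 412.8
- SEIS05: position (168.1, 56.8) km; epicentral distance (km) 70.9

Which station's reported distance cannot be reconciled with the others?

Solve using three stations at a time. Using SEIS02, SEIS04, SEIS05 (subtract circle equations pairwise → linear system) gives (x, y) ≈ (117.4, 106.3).
Distances from that point to each station vs reported:
  SEIS02: calculated 231.3 vs reported 231.3 → residual 0.0 km
  SEIS03: calculated 393.7 vs reported 461.2 → residual 67.5 km
  SEIS04: calculated 412.8 vs reported 412.8 → residual 0.0 km
  SEIS05: calculated 70.8 vs reported 70.9 → residual 0.1 km
SEIS02, SEIS04, SEIS05 are mutually consistent (residuals ≈ 0); SEIS03 is off by 67.5 km.

SEIS03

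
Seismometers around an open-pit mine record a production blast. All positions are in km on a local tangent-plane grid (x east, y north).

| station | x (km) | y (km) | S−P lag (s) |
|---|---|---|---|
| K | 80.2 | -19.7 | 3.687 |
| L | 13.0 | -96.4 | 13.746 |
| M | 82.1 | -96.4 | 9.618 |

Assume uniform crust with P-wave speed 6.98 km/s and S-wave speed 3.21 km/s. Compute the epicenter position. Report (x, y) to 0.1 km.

Distance from S−P lag: d = Δt · v_P v_S / (v_P − v_S) = Δt · (6.98·3.21)/(6.98−3.21) ≈ 5.9432·Δt.
So d_K = 21.91, d_L = 81.69, d_M = 57.16 km.
Circle about each station: (x − 80.2)² + (y + 19.7)² = 21.91²; (x − 13.0)² + (y + 96.4)² = 81.69²; (x − 82.1)² + (y + 96.4)² = 57.16².
Subtracting pairs of circle equations eliminates x²+y² and gives linear equations (the radical axes):
-134.4 x − 153.4 y = -3551.38
3.8 x − 153.4 y = 6426.02
Solving the 2×2 system: x ≈ 72.2, y ≈ -40.1 km.

(72.2, -40.1)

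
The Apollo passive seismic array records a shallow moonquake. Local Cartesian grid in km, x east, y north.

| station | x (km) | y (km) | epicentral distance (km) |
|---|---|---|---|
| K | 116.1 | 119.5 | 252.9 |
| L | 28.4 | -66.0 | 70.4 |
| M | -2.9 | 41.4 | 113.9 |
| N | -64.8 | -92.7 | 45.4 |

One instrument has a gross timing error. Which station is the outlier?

L

Solve using three stations at a time. Using K, M, N (subtract circle equations pairwise → linear system) gives (x, y) ≈ (-73.2, -48.2).
Distances from that point to each station vs reported:
  K: calculated 252.9 vs reported 252.9 → residual 0.0 km
  L: calculated 103.2 vs reported 70.4 → residual 32.8 km
  M: calculated 113.9 vs reported 113.9 → residual 0.0 km
  N: calculated 45.3 vs reported 45.4 → residual 0.1 km
K, M, N are mutually consistent (residuals ≈ 0); L is off by 32.8 km.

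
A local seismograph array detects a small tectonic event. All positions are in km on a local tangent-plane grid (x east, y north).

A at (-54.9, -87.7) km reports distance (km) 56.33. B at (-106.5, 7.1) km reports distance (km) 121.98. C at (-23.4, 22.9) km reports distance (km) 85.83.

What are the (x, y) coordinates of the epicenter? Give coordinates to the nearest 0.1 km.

x ≈ -5.3 km, y ≈ -61.0 km

Circle about each station: (x + 54.9)² + (y + 87.7)² = 56.33²; (x + 106.5)² + (y − 7.1)² = 121.98²; (x + 23.4)² + (y − 22.9)² = 85.83².
Subtracting pairs of circle equations eliminates x²+y² and gives linear equations (the radical axes):
-103.2 x + 189.6 y = -11018.69
63.0 x + 221.2 y = -13827.05
Solving the 2×2 system: x ≈ -5.3, y ≈ -61.0 km.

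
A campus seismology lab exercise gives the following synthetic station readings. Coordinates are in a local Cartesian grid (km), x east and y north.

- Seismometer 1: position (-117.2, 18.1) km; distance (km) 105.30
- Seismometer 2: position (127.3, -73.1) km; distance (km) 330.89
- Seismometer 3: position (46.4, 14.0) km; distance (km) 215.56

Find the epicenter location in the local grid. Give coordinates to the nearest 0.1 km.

-140.9 km east, 120.7 km north

Circle about each station: (x + 117.2)² + (y − 18.1)² = 105.30²; (x − 127.3)² + (y + 73.1)² = 330.89²; (x − 46.4)² + (y − 14.0)² = 215.56².
Subtracting pairs of circle equations eliminates x²+y² and gives linear equations (the radical axes):
489.0 x − 182.4 y = -90914.65
327.2 x − 8.2 y = -47092.51
Solving the 2×2 system: x ≈ -140.9, y ≈ 120.7 km.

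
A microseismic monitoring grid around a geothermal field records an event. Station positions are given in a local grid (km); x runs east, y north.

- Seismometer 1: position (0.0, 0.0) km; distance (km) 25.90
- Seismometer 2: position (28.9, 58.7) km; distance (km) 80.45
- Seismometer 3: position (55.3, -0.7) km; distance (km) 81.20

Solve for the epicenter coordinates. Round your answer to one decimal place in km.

-25.9 km east, -0.2 km north

Circle about each station: x² + y² = 25.90²; (x − 28.9)² + (y − 58.7)² = 80.45²; (x − 55.3)² + (y + 0.7)² = 81.20².
Subtracting the Seismometer 1 equation from the Seismometer 2 and Seismometer 3 equations removes the quadratic terms:
57.8 x + 117.4 y = -1520.49
110.6 x − 1.4 y = -2864.05
Solving the 2×2 system: x ≈ -25.9, y ≈ -0.2 km.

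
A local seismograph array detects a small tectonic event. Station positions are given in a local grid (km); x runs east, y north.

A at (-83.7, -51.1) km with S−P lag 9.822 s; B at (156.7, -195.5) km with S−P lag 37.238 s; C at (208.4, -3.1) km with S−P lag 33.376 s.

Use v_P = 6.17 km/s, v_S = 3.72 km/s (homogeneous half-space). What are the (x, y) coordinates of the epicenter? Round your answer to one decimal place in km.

Distance from S−P lag: d = Δt · v_P v_S / (v_P − v_S) = Δt · (6.17·3.72)/(6.17−3.72) ≈ 9.3683·Δt.
So d_A = 92.02, d_B = 348.86, d_C = 312.68 km.
Circle about each station: (x + 83.7)² + (y + 51.1)² = 92.02²; (x − 156.7)² + (y + 195.5)² = 348.86²; (x − 208.4)² + (y + 3.1)² = 312.68².
Subtracting pairs of circle equations eliminates x²+y² and gives linear equations (the radical axes):
480.8 x − 288.8 y = -60077.38
584.2 x + 96.0 y = -55477.83
Solving the 2×2 system: x ≈ -101.4, y ≈ 39.2 km.
Check against A (with the unrounded x, y): √((x + 83.7)²+(y + 51.1)²) = 92.02 ≈ 92.02 km. ✓

(-101.4, 39.2)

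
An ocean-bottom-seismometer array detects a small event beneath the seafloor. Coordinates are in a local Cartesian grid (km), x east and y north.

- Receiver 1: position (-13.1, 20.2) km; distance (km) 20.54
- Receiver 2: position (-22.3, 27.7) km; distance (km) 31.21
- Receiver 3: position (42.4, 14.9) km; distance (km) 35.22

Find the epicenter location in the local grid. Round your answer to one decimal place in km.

7.3 km east, 17.8 km north

Circle about each station: (x + 13.1)² + (y − 20.2)² = 20.54²; (x + 22.3)² + (y − 27.7)² = 31.21²; (x − 42.4)² + (y − 14.9)² = 35.22².
Subtracting the Receiver 1 equation from the Receiver 2 and Receiver 3 equations removes the quadratic terms:
-18.4 x + 15.0 y = 132.76
111.0 x − 10.6 y = 621.56
Solving the 2×2 system: x ≈ 7.3, y ≈ 17.8 km.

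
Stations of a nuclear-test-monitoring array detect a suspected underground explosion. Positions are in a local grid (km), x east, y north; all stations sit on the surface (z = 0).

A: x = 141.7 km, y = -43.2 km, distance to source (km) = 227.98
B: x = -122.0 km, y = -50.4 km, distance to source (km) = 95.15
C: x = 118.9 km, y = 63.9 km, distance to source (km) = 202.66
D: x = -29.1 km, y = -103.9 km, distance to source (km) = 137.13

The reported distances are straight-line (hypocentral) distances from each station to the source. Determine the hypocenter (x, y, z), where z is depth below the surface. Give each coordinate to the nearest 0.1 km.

x ≈ -73.3 km, y ≈ 17.9 km, depth ≈ 44.9 km

Each station gives a sphere (x−x_i)² + (y−y_i)² + z² = d_i² (stations at z=0).
Subtracting the A sphere from B and C: z² cancels, leaving linear equations in x and y:
-527.4 x − 14.4 y = 38400.39
-45.6 x + 214.2 y = 7179.09
Solving: x ≈ -73.300, y ≈ 17.911 km (keep extra digits for the depth step; rounded: -73.3, 17.9).
Then from the A sphere: z² = 227.98² − (x − 141.7)² − (y + 43.2)² with x = -73.300, y = 17.911, so z ≈ 44.892 ≈ 44.9 km.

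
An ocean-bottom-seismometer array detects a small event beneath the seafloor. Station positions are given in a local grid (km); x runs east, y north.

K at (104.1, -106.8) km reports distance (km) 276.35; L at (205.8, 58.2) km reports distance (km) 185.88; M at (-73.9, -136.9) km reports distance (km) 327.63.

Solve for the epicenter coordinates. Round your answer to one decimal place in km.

53.6 km east, 164.9 km north

Circle about each station: (x − 104.1)² + (y + 106.8)² = 276.35²; (x − 205.8)² + (y − 58.2)² = 185.88²; (x + 73.9)² + (y + 136.9)² = 327.63².
Subtracting pairs of circle equations eliminates x²+y² and gives linear equations (the radical axes):
203.4 x + 330.0 y = 65315.78
-356.0 x − 60.2 y = -29012.32
Solving the 2×2 system: x ≈ 53.6, y ≈ 164.9 km.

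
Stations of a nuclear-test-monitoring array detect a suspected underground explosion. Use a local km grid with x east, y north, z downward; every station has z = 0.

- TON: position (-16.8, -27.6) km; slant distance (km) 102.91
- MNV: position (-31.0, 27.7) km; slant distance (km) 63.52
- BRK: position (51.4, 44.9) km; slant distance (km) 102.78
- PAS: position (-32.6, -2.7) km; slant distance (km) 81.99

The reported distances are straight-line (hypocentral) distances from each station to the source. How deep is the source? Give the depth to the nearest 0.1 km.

Each station gives a sphere (x−x_i)² + (y−y_i)² + z² = d_i² (stations at z=0).
Subtracting the TON sphere from MNV and BRK: z² cancels, leaving linear equations in x and y:
-28.4 x + 110.6 y = 7239.97
136.4 x + 145.0 y = 3640.71
Solving: x ≈ -33.698, y ≈ 56.808 km (keep extra digits for the depth step; rounded: -33.7, 56.8).
Then from the TON sphere: z² = 102.91² − (x + 16.8)² − (y + 27.6)² with x = -33.698, y = 56.808, so z ≈ 56.393 ≈ 56.4 km.

depth ≈ 56.4 km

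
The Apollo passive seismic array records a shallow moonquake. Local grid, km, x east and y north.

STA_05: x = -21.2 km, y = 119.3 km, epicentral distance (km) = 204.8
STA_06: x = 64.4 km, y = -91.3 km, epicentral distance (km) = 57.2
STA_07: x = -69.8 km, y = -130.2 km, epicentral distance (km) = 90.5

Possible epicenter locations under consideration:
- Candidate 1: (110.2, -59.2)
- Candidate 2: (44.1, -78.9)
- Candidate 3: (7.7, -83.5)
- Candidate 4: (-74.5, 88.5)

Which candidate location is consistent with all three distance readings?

For each candidate, compare |candidate − station| to the reported distance:
Candidate 1: residuals STA_05 16.8, STA_06 1.3, STA_07 103.0 → max 103.0 km
Candidate 2: residuals STA_05 3.9, STA_06 33.4, STA_07 34.4 → max 34.4 km
Candidate 3: residuals STA_05 0.0, STA_06 0.0, STA_07 0.0 → max 0.0 km
Candidate 4: residuals STA_05 143.2, STA_06 170.0, STA_07 128.3 → max 170.0 km
Only Candidate 3 has all residuals ≈ 0.

Candidate 3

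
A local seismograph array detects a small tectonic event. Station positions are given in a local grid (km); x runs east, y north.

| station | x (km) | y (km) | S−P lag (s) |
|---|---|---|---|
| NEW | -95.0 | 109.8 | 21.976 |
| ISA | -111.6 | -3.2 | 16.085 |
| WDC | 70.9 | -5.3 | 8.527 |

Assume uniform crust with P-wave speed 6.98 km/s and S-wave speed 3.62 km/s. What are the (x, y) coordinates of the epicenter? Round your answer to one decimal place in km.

8.3 km east, -19.2 km north

Distance from S−P lag: d = Δt · v_P v_S / (v_P − v_S) = Δt · (6.98·3.62)/(6.98−3.62) ≈ 7.5201·Δt.
So d_NEW = 165.26, d_ISA = 120.96, d_WDC = 64.12 km.
Circle about each station: (x + 95.0)² + (y − 109.8)² = 165.26²; (x + 111.6)² + (y + 3.2)² = 120.96²; (x − 70.9)² + (y + 5.3)² = 64.12².
Subtracting pairs of circle equations eliminates x²+y² and gives linear equations (the radical axes):
-33.2 x − 226.0 y = 4063.31
331.8 x − 230.2 y = 7173.35
Solving the 2×2 system: x ≈ 8.3, y ≈ -19.2 km.
Check against NEW (with the unrounded x, y): √((x + 95.0)²+(y − 109.8)²) = 165.26 ≈ 165.26 km. ✓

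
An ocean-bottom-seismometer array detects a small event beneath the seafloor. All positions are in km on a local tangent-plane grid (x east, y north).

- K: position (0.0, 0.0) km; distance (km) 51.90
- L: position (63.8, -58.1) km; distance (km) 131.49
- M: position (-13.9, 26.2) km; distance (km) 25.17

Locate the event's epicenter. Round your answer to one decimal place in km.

Circle about each station: x² + y² = 51.90²; (x − 63.8)² + (y + 58.1)² = 131.49²; (x + 13.9)² + (y − 26.2)² = 25.17².
Subtracting pairs of circle equations eliminates x²+y² and gives linear equations (the radical axes):
127.6 x − 116.2 y = -7149.96
-27.8 x + 52.4 y = 2939.73
Solving the 2×2 system: x ≈ -9.6, y ≈ 51.0 km.

(-9.6, 51.0)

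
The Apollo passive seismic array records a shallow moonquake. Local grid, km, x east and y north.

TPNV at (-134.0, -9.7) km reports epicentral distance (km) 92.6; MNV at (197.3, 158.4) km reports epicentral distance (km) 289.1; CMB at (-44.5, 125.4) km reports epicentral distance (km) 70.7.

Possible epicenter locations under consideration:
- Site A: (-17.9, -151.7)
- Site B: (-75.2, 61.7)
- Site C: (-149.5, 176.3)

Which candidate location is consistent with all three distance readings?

Site B

For each candidate, compare |candidate − station| to the reported distance:
Site A: residuals TPNV 90.8, MNV 88.4, CMB 207.7 → max 207.7 km
Site B: residuals TPNV 0.1, MNV 0.0, CMB 0.0 → max 0.1 km
Site C: residuals TPNV 94.0, MNV 58.2, CMB 46.0 → max 94.0 km
Only Site B has all residuals ≈ 0.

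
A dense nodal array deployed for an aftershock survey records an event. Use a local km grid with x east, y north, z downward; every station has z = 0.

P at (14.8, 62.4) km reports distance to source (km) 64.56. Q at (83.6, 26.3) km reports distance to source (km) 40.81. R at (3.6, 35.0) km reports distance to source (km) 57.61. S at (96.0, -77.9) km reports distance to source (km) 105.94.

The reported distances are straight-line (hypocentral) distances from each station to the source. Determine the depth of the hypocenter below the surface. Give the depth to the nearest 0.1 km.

Each station gives a sphere (x−x_i)² + (y−y_i)² + z² = d_i² (stations at z=0).
Subtracting the P sphere from Q and R: z² cancels, leaving linear equations in x and y:
137.6 x − 72.2 y = 6070.39
-22.4 x − 54.8 y = -2025.76
Solving: x ≈ 52.296, y ≈ 15.590 km (keep extra digits for the depth step; rounded: 52.3, 15.6).
Then from the P sphere: z² = 64.56² − (x − 14.8)² − (y − 62.4)² with x = 52.296, y = 15.590, so z ≈ 23.893 ≈ 23.9 km.

depth ≈ 23.9 km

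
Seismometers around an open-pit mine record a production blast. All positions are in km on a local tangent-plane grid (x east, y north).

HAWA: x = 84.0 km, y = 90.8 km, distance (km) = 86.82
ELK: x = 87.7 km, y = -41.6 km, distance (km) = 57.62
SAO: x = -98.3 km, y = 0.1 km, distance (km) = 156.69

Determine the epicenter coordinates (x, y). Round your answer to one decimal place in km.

Circle about each station: (x − 84.0)² + (y − 90.8)² = 86.82²; (x − 87.7)² + (y + 41.6)² = 57.62²; (x + 98.3)² + (y − 0.1)² = 156.69².
Subtracting the HAWA equation from the ELK and SAO equations removes the quadratic terms:
7.4 x − 264.8 y = -1661.14
-364.6 x − 181.4 y = -22651.78
Solving the 2×2 system: x ≈ 58.2, y ≈ 7.9 km.

58.2 km east, 7.9 km north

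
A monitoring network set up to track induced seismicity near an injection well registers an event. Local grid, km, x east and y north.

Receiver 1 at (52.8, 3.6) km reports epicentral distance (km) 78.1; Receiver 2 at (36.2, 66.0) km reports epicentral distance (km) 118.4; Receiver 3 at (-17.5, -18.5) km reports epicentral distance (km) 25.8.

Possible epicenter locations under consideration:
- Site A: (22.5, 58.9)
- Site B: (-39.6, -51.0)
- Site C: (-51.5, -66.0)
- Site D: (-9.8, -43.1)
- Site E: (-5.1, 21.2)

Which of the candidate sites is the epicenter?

Site D

For each candidate, compare |candidate − station| to the reported distance:
Site A: residuals Receiver 1 15.0, Receiver 2 103.0, Receiver 3 61.3 → max 103.0 km
Site B: residuals Receiver 1 29.2, Receiver 2 21.0, Receiver 3 13.5 → max 29.2 km
Site C: residuals Receiver 1 47.3, Receiver 2 40.1, Receiver 3 32.6 → max 47.3 km
Site D: residuals Receiver 1 0.0, Receiver 2 0.0, Receiver 3 0.0 → max 0.0 km
Site E: residuals Receiver 1 17.6, Receiver 2 57.5, Receiver 3 15.8 → max 57.5 km
Only Site D has all residuals ≈ 0.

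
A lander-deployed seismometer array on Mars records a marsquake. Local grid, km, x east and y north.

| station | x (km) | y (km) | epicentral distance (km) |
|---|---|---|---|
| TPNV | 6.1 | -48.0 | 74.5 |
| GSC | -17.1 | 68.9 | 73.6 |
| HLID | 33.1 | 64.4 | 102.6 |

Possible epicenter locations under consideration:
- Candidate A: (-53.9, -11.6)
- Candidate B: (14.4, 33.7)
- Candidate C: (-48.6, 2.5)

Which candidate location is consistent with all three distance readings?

Candidate C

For each candidate, compare |candidate − station| to the reported distance:
Candidate A: residuals TPNV 4.3, GSC 14.9, HLID 12.9 → max 14.9 km
Candidate B: residuals TPNV 7.6, GSC 26.4, HLID 66.7 → max 66.7 km
Candidate C: residuals TPNV 0.1, GSC 0.1, HLID 0.1 → max 0.1 km
Only Candidate C has all residuals ≈ 0.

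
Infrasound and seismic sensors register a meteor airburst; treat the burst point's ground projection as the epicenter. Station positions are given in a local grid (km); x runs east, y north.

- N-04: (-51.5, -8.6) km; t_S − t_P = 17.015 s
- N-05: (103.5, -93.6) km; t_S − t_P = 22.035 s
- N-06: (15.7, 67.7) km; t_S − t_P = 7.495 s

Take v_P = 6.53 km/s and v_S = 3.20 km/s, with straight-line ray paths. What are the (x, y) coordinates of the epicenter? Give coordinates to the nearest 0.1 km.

x ≈ 47.0 km, y ≈ 32.6 km

Distance from S−P lag: d = Δt · v_P v_S / (v_P − v_S) = Δt · (6.53·3.20)/(6.53−3.20) ≈ 6.2751·Δt.
So d_N-04 = 106.77, d_N-05 = 138.27, d_N-06 = 47.03 km.
Circle about each station: (x + 51.5)² + (y + 8.6)² = 106.77²; (x − 103.5)² + (y + 93.6)² = 138.27²; (x − 15.7)² + (y − 67.7)² = 47.03².
Subtracting pairs of circle equations eliminates x²+y² and gives linear equations (the radical axes):
310.0 x − 170.0 y = 9028.24
134.4 x + 152.6 y = 11291.58
Solving the 2×2 system: x ≈ 47.0, y ≈ 32.6 km.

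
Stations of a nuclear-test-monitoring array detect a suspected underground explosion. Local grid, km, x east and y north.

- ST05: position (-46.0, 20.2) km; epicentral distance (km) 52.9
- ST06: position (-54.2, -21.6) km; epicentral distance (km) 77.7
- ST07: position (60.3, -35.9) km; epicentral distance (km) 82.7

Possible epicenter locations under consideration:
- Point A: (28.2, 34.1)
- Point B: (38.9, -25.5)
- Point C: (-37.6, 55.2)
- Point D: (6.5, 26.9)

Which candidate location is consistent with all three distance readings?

Point D

For each candidate, compare |candidate − station| to the reported distance:
Point A: residuals ST05 22.6, ST06 21.8, ST07 5.7 → max 22.6 km
Point B: residuals ST05 43.5, ST06 15.5, ST07 58.9 → max 58.9 km
Point C: residuals ST05 16.9, ST06 0.9, ST07 51.0 → max 51.0 km
Point D: residuals ST05 0.0, ST06 0.0, ST07 0.0 → max 0.0 km
Only Point D has all residuals ≈ 0.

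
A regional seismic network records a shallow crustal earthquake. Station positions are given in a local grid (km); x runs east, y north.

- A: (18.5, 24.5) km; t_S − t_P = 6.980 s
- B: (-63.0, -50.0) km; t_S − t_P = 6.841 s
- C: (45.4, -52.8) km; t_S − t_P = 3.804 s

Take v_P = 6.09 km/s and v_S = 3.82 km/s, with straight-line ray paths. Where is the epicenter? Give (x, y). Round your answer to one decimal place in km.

Distance from S−P lag: d = Δt · v_P v_S / (v_P − v_S) = Δt · (6.09·3.82)/(6.09−3.82) ≈ 10.2484·Δt.
So d_A = 71.53, d_B = 70.11, d_C = 38.98 km.
Circle about each station: (x − 18.5)² + (y − 24.5)² = 71.53²; (x + 63.0)² + (y + 50.0)² = 70.11²; (x − 45.4)² + (y + 52.8)² = 38.98².
Subtracting the A equation from the B and C equations removes the quadratic terms:
-163.0 x − 149.0 y = 5727.63
53.8 x − 154.6 y = 7503.60
Solving the 2×2 system: x ≈ 7.0, y ≈ -46.1 km.

x ≈ 7.0 km, y ≈ -46.1 km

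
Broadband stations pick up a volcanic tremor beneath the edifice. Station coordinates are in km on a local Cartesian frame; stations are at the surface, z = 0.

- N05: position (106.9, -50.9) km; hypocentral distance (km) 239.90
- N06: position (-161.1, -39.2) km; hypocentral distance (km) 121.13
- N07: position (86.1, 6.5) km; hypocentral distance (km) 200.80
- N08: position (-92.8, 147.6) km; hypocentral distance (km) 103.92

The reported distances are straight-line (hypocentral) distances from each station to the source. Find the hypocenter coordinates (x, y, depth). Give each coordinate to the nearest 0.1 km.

(-102.7, 55.7, 47.5)

Each station gives a sphere (x−x_i)² + (y−y_i)² + z² = d_i² (stations at z=0).
Subtracting the N05 sphere from N06 and N07: z² cancels, leaving linear equations in x and y:
-536.0 x + 23.4 y = 56350.96
-41.6 x + 114.8 y = 10668.41
Solving: x ≈ -102.700, y ≈ 55.715 km (keep extra digits for the depth step; rounded: -102.7, 55.7).
Then from the N05 sphere: z² = 239.90² − (x − 106.9)² − (y + 50.9)² with x = -102.700, y = 55.715, so z ≈ 47.467 ≈ 47.5 km.
Check against N08 (with the unrounded solution): distance 103.89 ≈ 103.92 km. ✓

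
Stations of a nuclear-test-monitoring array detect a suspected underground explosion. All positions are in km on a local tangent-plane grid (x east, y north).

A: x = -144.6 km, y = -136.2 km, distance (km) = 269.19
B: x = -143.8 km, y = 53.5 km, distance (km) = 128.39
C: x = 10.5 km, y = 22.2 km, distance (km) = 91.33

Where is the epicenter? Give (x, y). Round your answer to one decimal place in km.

-26.5 km east, 105.7 km north

Circle about each station: (x + 144.6)² + (y + 136.2)² = 269.19²; (x + 143.8)² + (y − 53.5)² = 128.39²; (x − 10.5)² + (y − 22.2)² = 91.33².
Subtracting the A equation from the B and C equations removes the quadratic terms:
1.6 x + 379.4 y = 40060.35
310.2 x + 316.8 y = 25265.58
Solving the 2×2 system: x ≈ -26.5, y ≈ 105.7 km.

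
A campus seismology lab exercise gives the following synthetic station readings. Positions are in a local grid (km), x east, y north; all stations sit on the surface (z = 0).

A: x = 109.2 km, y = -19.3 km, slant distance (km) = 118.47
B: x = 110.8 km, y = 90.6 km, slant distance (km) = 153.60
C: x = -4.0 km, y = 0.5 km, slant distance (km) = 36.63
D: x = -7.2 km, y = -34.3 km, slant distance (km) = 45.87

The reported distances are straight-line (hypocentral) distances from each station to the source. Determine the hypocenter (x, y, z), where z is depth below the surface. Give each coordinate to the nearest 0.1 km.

Each station gives a sphere (x−x_i)² + (y−y_i)² + z² = d_i² (stations at z=0).
Subtracting the A sphere from B and C: z² cancels, leaving linear equations in x and y:
3.2 x + 219.8 y = -1369.95
-226.4 x + 39.6 y = 412.50
Solving: x ≈ -2.905, y ≈ -6.190 km (keep extra digits for the depth step; rounded: -2.9, -6.2).
Then from the A sphere: z² = 118.47² − (x − 109.2)² − (y + 19.3)² with x = -2.905, y = -6.190, so z ≈ 35.996 ≈ 36.0 km.

(-2.9, -6.2, 36.0)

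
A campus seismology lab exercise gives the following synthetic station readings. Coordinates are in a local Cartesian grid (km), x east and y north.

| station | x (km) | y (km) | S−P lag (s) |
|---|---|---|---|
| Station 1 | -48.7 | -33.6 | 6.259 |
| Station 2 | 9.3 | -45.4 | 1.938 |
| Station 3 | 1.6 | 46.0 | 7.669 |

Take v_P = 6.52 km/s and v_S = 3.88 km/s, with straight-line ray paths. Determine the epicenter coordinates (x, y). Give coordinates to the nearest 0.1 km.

Distance from S−P lag: d = Δt · v_P v_S / (v_P − v_S) = Δt · (6.52·3.88)/(6.52−3.88) ≈ 9.5824·Δt.
So d_Station 1 = 59.98, d_Station 2 = 18.57, d_Station 3 = 73.49 km.
Circle about each station: (x + 48.7)² + (y + 33.6)² = 59.98²; (x − 9.3)² + (y + 45.4)² = 18.57²; (x − 1.6)² + (y − 46.0)² = 73.49².
Subtracting the Station 1 equation from the Station 2 and Station 3 equations removes the quadratic terms:
116.0 x − 23.6 y = 1899.76
100.6 x + 159.2 y = -3185.27
Solving the 2×2 system: x ≈ 10.9, y ≈ -26.9 km.
Check against Station 1 (with the unrounded x, y): √((x + 48.7)²+(y + 33.6)²) = 59.98 ≈ 59.98 km. ✓

10.9 km east, -26.9 km north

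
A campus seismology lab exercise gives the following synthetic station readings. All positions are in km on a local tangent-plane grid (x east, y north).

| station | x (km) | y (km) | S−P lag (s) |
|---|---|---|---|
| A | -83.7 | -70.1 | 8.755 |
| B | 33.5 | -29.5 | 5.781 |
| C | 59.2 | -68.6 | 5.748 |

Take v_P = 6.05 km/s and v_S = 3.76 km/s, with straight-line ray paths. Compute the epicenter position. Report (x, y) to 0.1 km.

Distance from S−P lag: d = Δt · v_P v_S / (v_P − v_S) = Δt · (6.05·3.76)/(6.05−3.76) ≈ 9.9336·Δt.
So d_A = 86.97, d_B = 57.43, d_C = 57.10 km.
Circle about each station: (x + 83.7)² + (y + 70.1)² = 86.97²; (x − 33.5)² + (y + 29.5)² = 57.43²; (x − 59.2)² + (y + 68.6)² = 57.10².
Subtracting the A equation from the B and C equations removes the quadratic terms:
234.4 x + 81.2 y = -5661.62
285.8 x + 3.0 y = 594.27
Solving the 2×2 system: x ≈ 2.9, y ≈ -78.1 km.

(2.9, -78.1)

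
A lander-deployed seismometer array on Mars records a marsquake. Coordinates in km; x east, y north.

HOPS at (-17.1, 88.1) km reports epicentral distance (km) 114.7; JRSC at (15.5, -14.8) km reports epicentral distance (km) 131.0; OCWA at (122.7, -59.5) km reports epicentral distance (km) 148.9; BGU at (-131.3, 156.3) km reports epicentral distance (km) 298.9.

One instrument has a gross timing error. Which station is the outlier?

Solve using three stations at a time. Using HOPS, JRSC, OCWA (subtract circle equations pairwise → linear system) gives (x, y) ≈ (97.6, 87.3).
Distances from that point to each station vs reported:
  HOPS: calculated 114.7 vs reported 114.7 → residual 0.0 km
  JRSC: calculated 131.0 vs reported 131.0 → residual 0.0 km
  OCWA: calculated 148.9 vs reported 148.9 → residual 0.0 km
  BGU: calculated 239.1 vs reported 298.9 → residual 59.8 km
HOPS, JRSC, OCWA are mutually consistent (residuals ≈ 0); BGU is off by 59.8 km.

BGU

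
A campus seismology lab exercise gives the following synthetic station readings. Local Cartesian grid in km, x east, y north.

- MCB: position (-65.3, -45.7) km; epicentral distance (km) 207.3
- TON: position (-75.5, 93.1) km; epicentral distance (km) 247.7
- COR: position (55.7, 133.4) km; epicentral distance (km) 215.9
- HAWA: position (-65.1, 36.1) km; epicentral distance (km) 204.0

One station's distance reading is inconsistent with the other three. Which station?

Solve using three stations at a time. Using TON, COR, HAWA (subtract circle equations pairwise → linear system) gives (x, y) ≈ (104.6, -76.6).
Distances from that point to each station vs reported:
  MCB: calculated 172.7 vs reported 207.3 → residual 34.6 km
  TON: calculated 247.5 vs reported 247.7 → residual 0.2 km
  COR: calculated 215.7 vs reported 215.9 → residual 0.2 km
  HAWA: calculated 203.7 vs reported 204.0 → residual 0.3 km
TON, COR, HAWA are mutually consistent (residuals ≈ 0); MCB is off by 34.6 km.

MCB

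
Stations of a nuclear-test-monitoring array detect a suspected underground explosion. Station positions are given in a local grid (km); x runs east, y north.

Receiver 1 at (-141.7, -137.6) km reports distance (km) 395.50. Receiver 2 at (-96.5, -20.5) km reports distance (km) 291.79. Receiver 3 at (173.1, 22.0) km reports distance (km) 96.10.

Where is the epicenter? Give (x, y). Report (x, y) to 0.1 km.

160.7 km east, 117.3 km north

Circle about each station: (x + 141.7)² + (y + 137.6)² = 395.50²; (x + 96.5)² + (y + 20.5)² = 291.79²; (x − 173.1)² + (y − 22.0)² = 96.10².
Subtracting the Receiver 1 equation from the Receiver 2 and Receiver 3 equations removes the quadratic terms:
90.4 x + 234.2 y = 41998.70
629.6 x + 319.2 y = 138620.00
Solving the 2×2 system: x ≈ 160.7, y ≈ 117.3 km.
Check against Receiver 1 (with the unrounded x, y): √((x + 141.7)²+(y + 137.6)²) = 395.50 ≈ 395.50 km. ✓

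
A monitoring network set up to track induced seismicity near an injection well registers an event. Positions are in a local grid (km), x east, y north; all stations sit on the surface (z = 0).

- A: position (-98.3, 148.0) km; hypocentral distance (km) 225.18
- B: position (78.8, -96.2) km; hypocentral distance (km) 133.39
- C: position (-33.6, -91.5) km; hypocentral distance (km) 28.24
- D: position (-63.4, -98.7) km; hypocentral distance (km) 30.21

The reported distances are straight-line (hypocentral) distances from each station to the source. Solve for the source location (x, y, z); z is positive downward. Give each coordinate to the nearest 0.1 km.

Each station gives a sphere (x−x_i)² + (y−y_i)² + z² = d_i² (stations at z=0).
Subtracting the A sphere from B and C: z² cancels, leaving linear equations in x and y:
354.2 x − 488.4 y = 16810.13
129.4 x − 479.0 y = 27842.85
Solving: x ≈ -52.097, y ≈ -72.201 km (keep extra digits for the depth step; rounded: -52.1, -72.2).
Then from the A sphere: z² = 225.18² − (x + 98.3)² − (y − 148.0)² with x = -52.097, y = -72.201, so z ≈ 9.101 ≈ 9.1 km.
Check against D (with the unrounded solution): distance 30.21 ≈ 30.21 km. ✓

(-52.1, -72.2, 9.1)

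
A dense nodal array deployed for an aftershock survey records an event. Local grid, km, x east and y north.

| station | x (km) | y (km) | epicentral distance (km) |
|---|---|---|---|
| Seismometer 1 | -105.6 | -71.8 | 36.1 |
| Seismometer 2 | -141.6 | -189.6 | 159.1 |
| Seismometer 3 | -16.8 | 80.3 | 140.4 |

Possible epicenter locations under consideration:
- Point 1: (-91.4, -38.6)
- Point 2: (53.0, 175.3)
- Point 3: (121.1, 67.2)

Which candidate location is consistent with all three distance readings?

For each candidate, compare |candidate − station| to the reported distance:
Point 1: residuals Seismometer 1 0.0, Seismometer 2 0.0, Seismometer 3 0.0 → max 0.0 km
Point 2: residuals Seismometer 1 257.5, Seismometer 2 254.4, Seismometer 3 22.5 → max 257.5 km
Point 3: residuals Seismometer 1 229.8, Seismometer 2 208.3, Seismometer 3 1.9 → max 229.8 km
Only Point 1 has all residuals ≈ 0.

Point 1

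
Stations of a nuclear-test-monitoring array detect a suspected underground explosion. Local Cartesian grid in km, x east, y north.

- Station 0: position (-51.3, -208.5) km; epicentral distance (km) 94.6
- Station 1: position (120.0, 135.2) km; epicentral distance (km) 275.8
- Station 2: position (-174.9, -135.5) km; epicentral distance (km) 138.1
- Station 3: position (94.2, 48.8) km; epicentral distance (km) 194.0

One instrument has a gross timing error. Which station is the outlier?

Solve using three stations at a time. Using Station 1, Station 2, Station 3 (subtract circle equations pairwise → linear system) gives (x, y) ≈ (-46.7, -84.5).
Distances from that point to each station vs reported:
  Station 0: calculated 124.1 vs reported 94.6 → residual 29.5 km
  Station 1: calculated 275.8 vs reported 275.8 → residual 0.0 km
  Station 2: calculated 138.0 vs reported 138.1 → residual 0.1 km
  Station 3: calculated 193.9 vs reported 194.0 → residual 0.1 km
Station 1, Station 2, Station 3 are mutually consistent (residuals ≈ 0); Station 0 is off by 29.5 km.

Station 0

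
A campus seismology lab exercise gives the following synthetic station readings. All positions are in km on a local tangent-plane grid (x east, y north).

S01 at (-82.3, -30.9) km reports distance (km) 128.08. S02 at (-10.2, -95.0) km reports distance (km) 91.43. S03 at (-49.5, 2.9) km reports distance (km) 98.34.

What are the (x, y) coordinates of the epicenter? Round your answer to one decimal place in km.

Circle about each station: (x + 82.3)² + (y + 30.9)² = 128.08²; (x + 10.2)² + (y + 95.0)² = 91.43²; (x + 49.5)² + (y − 2.9)² = 98.34².
Subtracting the S01 equation from the S02 and S03 equations removes the quadratic terms:
144.2 x − 128.2 y = 9445.98
65.6 x + 67.6 y = 1464.29
Solving the 2×2 system: x ≈ 45.5, y ≈ -22.5 km.

(45.5, -22.5)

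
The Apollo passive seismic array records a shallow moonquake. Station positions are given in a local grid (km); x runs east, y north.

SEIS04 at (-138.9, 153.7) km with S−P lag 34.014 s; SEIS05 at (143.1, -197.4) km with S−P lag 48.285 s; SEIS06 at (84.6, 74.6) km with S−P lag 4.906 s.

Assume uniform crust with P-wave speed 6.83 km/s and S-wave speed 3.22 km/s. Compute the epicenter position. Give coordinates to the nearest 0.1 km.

Distance from S−P lag: d = Δt · v_P v_S / (v_P − v_S) = Δt · (6.83·3.22)/(6.83−3.22) ≈ 6.0921·Δt.
So d_SEIS04 = 207.22, d_SEIS05 = 294.16, d_SEIS06 = 29.89 km.
Circle about each station: (x + 138.9)² + (y − 153.7)² = 207.22²; (x − 143.1)² + (y + 197.4)² = 294.16²; (x − 84.6)² + (y − 74.6)² = 29.89².
Subtracting pairs of circle equations eliminates x²+y² and gives linear equations (the radical axes):
564.0 x − 702.2 y = -27062.51
447.0 x − 158.2 y = 11852.14
Solving the 2×2 system: x ≈ 56.1, y ≈ 83.6 km.
Check against SEIS04 (with the unrounded x, y): √((x + 138.9)²+(y − 153.7)²) = 207.22 ≈ 207.22 km. ✓

(56.1, 83.6)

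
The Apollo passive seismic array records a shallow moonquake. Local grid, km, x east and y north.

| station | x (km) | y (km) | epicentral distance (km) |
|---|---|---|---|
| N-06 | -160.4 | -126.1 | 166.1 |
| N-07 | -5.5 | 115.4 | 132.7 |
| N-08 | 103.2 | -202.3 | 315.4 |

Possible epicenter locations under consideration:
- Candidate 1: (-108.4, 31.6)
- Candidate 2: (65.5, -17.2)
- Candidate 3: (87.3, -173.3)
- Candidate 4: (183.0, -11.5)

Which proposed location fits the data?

Candidate 1

For each candidate, compare |candidate − station| to the reported distance:
Candidate 1: residuals N-06 0.0, N-07 0.0, N-08 0.0 → max 0.0 km
Candidate 2: residuals N-06 84.7, N-07 17.7, N-08 126.5 → max 126.5 km
Candidate 3: residuals N-06 86.1, N-07 170.5, N-08 282.3 → max 282.3 km
Candidate 4: residuals N-06 195.9, N-07 94.5, N-08 108.6 → max 195.9 km
Only Candidate 1 has all residuals ≈ 0.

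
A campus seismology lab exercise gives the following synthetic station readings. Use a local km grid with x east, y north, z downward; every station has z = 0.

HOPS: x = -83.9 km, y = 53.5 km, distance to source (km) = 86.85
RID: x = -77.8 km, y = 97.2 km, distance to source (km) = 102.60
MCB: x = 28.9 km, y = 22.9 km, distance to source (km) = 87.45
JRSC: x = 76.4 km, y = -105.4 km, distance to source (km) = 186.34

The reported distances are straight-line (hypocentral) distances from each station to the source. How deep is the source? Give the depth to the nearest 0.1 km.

Each station gives a sphere (x−x_i)² + (y−y_i)² + z² = d_i² (stations at z=0).
Subtracting the HOPS sphere from RID and MCB: z² cancels, leaving linear equations in x and y:
12.2 x + 87.4 y = 2615.38
225.6 x − 61.2 y = -8646.42
Solving: x ≈ -29.106, y ≈ 33.987 km (keep extra digits for the depth step; rounded: -29.1, 34.0).
Then from the HOPS sphere: z² = 86.85² − (x + 83.9)² − (y − 53.5)² with x = -29.106, y = 33.987, so z ≈ 64.496 ≈ 64.5 km.

depth ≈ 64.5 km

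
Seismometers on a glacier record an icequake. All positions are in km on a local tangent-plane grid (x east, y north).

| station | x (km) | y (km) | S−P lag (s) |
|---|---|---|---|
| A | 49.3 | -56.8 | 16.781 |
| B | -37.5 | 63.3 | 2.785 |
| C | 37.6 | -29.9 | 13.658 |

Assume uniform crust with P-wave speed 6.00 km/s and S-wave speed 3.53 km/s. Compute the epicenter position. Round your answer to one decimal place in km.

Distance from S−P lag: d = Δt · v_P v_S / (v_P − v_S) = Δt · (6.00·3.53)/(6.00−3.53) ≈ 8.5749·Δt.
So d_A = 143.90, d_B = 23.88, d_C = 117.12 km.
Circle about each station: (x − 49.3)² + (y + 56.8)² = 143.90²; (x + 37.5)² + (y − 63.3)² = 23.88²; (x − 37.6)² + (y + 29.9)² = 117.12².
Subtracting the A equation from the B and C equations removes the quadratic terms:
-173.6 x + 240.2 y = 19893.37
-23.4 x + 53.8 y = 3641.16
Solving the 2×2 system: x ≈ -52.6, y ≈ 44.8 km.

x ≈ -52.6 km, y ≈ 44.8 km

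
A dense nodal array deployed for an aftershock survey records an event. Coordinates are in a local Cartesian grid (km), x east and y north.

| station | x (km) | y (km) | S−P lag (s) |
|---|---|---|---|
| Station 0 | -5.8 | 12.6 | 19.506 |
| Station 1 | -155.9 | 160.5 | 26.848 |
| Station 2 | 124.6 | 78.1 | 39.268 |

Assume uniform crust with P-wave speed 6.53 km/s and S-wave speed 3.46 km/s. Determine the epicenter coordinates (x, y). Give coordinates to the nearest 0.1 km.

Distance from S−P lag: d = Δt · v_P v_S / (v_P − v_S) = Δt · (6.53·3.46)/(6.53−3.46) ≈ 7.3595·Δt.
So d_Station 0 = 143.56, d_Station 1 = 197.59, d_Station 2 = 288.99 km.
Circle about each station: (x + 5.8)² + (y − 12.6)² = 143.56²; (x + 155.9)² + (y − 160.5)² = 197.59²; (x − 124.6)² + (y − 78.1)² = 288.99².
Subtracting the Station 0 equation from the Station 1 and Station 2 equations removes the quadratic terms:
-300.2 x + 295.8 y = 31440.33
260.8 x + 131.0 y = -41473.38
Solving the 2×2 system: x ≈ -140.7, y ≈ -36.5 km.
Check against Station 0 (with the unrounded x, y): √((x + 5.8)²+(y − 12.6)²) = 143.55 ≈ 143.56 km. ✓

-140.7 km east, -36.5 km north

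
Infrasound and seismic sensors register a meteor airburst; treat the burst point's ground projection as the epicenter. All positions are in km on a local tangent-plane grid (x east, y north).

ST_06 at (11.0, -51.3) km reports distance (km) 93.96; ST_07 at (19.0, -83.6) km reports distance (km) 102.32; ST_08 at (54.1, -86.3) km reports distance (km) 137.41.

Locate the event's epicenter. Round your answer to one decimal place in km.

-81.8 km east, -66.0 km north

Circle about each station: (x − 11.0)² + (y + 51.3)² = 93.96²; (x − 19.0)² + (y + 83.6)² = 102.32²; (x − 54.1)² + (y + 86.3)² = 137.41².
Subtracting pairs of circle equations eliminates x²+y² and gives linear equations (the radical axes):
16.0 x − 64.6 y = 2956.37
86.2 x − 70.0 y = -2431.22
Solving the 2×2 system: x ≈ -81.8, y ≈ -66.0 km.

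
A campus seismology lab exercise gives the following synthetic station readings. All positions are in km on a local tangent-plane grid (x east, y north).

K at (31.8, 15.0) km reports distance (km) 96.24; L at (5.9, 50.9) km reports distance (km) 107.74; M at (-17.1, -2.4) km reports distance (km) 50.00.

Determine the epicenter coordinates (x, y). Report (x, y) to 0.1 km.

Circle about each station: (x − 31.8)² + (y − 15.0)² = 96.24²; (x − 5.9)² + (y − 50.9)² = 107.74²; (x + 17.1)² + (y + 2.4)² = 50.00².
Subtracting the K equation from the L and M equations removes the quadratic terms:
-51.8 x + 71.8 y = -956.39
-97.8 x − 34.8 y = 5824.07
Solving the 2×2 system: x ≈ -43.6, y ≈ -44.8 km.

-43.6 km east, -44.8 km north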